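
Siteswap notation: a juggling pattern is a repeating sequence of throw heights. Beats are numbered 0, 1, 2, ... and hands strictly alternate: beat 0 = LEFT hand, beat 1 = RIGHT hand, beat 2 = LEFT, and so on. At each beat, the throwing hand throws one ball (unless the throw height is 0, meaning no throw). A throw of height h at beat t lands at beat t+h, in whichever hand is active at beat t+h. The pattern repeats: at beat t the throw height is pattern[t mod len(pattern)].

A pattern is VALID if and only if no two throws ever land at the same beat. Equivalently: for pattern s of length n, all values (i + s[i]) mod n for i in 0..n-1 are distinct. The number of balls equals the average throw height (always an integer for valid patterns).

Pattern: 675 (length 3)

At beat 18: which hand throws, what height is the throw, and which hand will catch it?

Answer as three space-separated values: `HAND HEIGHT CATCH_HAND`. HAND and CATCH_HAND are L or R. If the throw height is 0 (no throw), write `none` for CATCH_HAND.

Answer: L 6 L

Derivation:
Beat 18: 18 mod 2 = 0, so hand = L
Throw height = pattern[18 mod 3] = pattern[0] = 6
Lands at beat 18+6=24, 24 mod 2 = 0, so catch hand = L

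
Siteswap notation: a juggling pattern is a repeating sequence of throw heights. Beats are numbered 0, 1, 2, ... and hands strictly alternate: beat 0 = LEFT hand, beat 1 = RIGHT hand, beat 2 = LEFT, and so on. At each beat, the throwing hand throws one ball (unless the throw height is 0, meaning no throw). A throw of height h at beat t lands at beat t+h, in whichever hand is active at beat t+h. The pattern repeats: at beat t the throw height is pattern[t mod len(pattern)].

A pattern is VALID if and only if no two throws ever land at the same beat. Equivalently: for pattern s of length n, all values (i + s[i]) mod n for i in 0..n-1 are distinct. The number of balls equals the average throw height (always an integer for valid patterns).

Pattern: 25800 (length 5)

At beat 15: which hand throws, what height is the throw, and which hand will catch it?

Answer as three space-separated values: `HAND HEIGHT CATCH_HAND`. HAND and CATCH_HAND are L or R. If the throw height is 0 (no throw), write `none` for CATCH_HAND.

Beat 15: 15 mod 2 = 1, so hand = R
Throw height = pattern[15 mod 5] = pattern[0] = 2
Lands at beat 15+2=17, 17 mod 2 = 1, so catch hand = R

Answer: R 2 R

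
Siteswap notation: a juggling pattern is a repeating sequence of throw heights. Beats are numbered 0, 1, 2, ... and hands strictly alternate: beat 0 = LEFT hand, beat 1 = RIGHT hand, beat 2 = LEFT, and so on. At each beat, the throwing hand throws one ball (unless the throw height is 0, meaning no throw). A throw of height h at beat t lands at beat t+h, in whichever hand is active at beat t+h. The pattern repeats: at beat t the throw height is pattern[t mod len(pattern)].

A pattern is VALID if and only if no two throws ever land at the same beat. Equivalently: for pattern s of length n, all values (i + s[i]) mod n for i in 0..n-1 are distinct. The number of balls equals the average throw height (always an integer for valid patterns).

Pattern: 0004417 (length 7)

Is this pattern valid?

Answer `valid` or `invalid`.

i=0: (i + s[i]) mod n = (0 + 0) mod 7 = 0
i=1: (i + s[i]) mod n = (1 + 0) mod 7 = 1
i=2: (i + s[i]) mod n = (2 + 0) mod 7 = 2
i=3: (i + s[i]) mod n = (3 + 4) mod 7 = 0
i=4: (i + s[i]) mod n = (4 + 4) mod 7 = 1
i=5: (i + s[i]) mod n = (5 + 1) mod 7 = 6
i=6: (i + s[i]) mod n = (6 + 7) mod 7 = 6
Residues: [0, 1, 2, 0, 1, 6, 6], distinct: False

Answer: invalid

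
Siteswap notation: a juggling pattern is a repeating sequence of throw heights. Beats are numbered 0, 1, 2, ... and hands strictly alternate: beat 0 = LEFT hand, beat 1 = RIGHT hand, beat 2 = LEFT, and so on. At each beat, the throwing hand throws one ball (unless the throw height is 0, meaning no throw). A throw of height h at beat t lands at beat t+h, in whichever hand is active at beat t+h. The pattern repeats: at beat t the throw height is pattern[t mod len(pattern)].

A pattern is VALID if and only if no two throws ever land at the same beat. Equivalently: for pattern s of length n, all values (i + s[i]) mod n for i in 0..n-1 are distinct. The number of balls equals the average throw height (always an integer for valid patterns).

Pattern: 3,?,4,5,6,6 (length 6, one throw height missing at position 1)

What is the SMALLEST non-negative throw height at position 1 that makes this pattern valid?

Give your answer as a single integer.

Answer: 0

Derivation:
i=0: (0 + 3) mod 6 = 3
i=1: s[i]=? (unknown)
i=2: (2 + 4) mod 6 = 0
i=3: (3 + 5) mod 6 = 2
i=4: (4 + 6) mod 6 = 4
i=5: (5 + 6) mod 6 = 5
Known residues: [0, 2, 3, 4, 5]; need a permutation of 0..5, so missing residue r = 1
Need (1 + s) mod 6 = 1; smallest s = (1 - 1) mod 6 = 0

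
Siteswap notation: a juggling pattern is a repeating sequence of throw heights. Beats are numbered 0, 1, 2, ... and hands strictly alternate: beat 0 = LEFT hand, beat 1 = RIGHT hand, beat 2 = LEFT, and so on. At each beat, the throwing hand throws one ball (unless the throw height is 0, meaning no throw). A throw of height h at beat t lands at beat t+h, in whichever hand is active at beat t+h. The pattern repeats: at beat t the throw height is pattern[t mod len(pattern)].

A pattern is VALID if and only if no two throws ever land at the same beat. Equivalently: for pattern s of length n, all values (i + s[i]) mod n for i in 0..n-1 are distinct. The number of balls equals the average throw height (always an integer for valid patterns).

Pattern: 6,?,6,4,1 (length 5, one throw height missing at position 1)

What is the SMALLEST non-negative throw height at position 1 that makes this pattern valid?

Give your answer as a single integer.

Answer: 3

Derivation:
i=0: (0 + 6) mod 5 = 1
i=1: s[i]=? (unknown)
i=2: (2 + 6) mod 5 = 3
i=3: (3 + 4) mod 5 = 2
i=4: (4 + 1) mod 5 = 0
Known residues: [0, 1, 2, 3]; need a permutation of 0..4, so missing residue r = 4
Need (1 + s) mod 5 = 4; smallest s = (4 - 1) mod 5 = 3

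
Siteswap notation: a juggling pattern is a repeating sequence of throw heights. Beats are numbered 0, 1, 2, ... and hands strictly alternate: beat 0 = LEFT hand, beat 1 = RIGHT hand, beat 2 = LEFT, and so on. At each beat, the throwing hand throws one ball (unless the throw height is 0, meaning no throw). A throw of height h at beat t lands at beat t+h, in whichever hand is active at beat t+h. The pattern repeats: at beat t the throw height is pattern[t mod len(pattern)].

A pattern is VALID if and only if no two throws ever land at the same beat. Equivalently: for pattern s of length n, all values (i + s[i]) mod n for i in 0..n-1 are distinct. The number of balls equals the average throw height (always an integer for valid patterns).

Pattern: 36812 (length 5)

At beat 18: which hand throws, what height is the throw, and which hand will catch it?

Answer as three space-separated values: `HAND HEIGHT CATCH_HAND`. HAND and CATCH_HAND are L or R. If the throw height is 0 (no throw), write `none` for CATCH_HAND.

Beat 18: 18 mod 2 = 0, so hand = L
Throw height = pattern[18 mod 5] = pattern[3] = 1
Lands at beat 18+1=19, 19 mod 2 = 1, so catch hand = R

Answer: L 1 R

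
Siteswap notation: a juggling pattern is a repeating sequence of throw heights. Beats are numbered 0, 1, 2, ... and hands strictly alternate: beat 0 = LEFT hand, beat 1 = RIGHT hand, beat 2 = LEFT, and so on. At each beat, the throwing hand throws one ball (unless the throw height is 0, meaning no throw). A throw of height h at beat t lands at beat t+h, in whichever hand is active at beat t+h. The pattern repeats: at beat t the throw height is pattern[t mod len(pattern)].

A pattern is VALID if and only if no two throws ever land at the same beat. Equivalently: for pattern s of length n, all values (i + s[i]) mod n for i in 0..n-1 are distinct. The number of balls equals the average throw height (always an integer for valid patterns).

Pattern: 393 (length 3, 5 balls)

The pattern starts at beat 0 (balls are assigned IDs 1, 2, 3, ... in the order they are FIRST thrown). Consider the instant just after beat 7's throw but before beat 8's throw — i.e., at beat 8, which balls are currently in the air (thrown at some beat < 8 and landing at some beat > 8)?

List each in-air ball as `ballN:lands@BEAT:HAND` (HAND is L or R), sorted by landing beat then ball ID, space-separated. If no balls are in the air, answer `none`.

Beat 0 (L): throw ball1 h=3 -> lands@3:R; in-air after throw: [b1@3:R]
Beat 1 (R): throw ball2 h=9 -> lands@10:L; in-air after throw: [b1@3:R b2@10:L]
Beat 2 (L): throw ball3 h=3 -> lands@5:R; in-air after throw: [b1@3:R b3@5:R b2@10:L]
Beat 3 (R): throw ball1 h=3 -> lands@6:L; in-air after throw: [b3@5:R b1@6:L b2@10:L]
Beat 4 (L): throw ball4 h=9 -> lands@13:R; in-air after throw: [b3@5:R b1@6:L b2@10:L b4@13:R]
Beat 5 (R): throw ball3 h=3 -> lands@8:L; in-air after throw: [b1@6:L b3@8:L b2@10:L b4@13:R]
Beat 6 (L): throw ball1 h=3 -> lands@9:R; in-air after throw: [b3@8:L b1@9:R b2@10:L b4@13:R]
Beat 7 (R): throw ball5 h=9 -> lands@16:L; in-air after throw: [b3@8:L b1@9:R b2@10:L b4@13:R b5@16:L]
Beat 8 (L): throw ball3 h=3 -> lands@11:R; in-air after throw: [b1@9:R b2@10:L b3@11:R b4@13:R b5@16:L]

Answer: ball1:lands@9:R ball2:lands@10:L ball4:lands@13:R ball5:lands@16:L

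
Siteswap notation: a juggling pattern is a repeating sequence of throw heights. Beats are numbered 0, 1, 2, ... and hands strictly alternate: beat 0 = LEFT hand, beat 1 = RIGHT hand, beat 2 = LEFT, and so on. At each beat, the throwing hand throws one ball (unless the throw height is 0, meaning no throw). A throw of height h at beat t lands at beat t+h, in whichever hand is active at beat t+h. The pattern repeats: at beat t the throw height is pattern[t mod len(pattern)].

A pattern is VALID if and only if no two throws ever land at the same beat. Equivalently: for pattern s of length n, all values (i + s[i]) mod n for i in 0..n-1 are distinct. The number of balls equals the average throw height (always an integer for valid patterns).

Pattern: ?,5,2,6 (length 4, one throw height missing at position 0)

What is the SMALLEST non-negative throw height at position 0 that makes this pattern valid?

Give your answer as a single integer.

Answer: 3

Derivation:
i=0: s[i]=? (unknown)
i=1: (1 + 5) mod 4 = 2
i=2: (2 + 2) mod 4 = 0
i=3: (3 + 6) mod 4 = 1
Known residues: [0, 1, 2]; need a permutation of 0..3, so missing residue r = 3
Need (0 + s) mod 4 = 3; smallest s = (3 - 0) mod 4 = 3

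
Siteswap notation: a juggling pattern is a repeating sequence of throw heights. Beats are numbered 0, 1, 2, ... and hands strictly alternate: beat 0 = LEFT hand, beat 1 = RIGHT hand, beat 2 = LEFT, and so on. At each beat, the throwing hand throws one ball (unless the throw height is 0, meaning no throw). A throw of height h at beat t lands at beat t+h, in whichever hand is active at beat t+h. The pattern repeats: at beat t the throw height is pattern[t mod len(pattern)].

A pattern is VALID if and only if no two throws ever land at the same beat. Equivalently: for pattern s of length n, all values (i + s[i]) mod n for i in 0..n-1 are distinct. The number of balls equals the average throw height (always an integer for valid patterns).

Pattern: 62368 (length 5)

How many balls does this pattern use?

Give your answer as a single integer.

Answer: 5

Derivation:
Pattern = [6, 2, 3, 6, 8], length n = 5
  position 0: throw height = 6, running sum = 6
  position 1: throw height = 2, running sum = 8
  position 2: throw height = 3, running sum = 11
  position 3: throw height = 6, running sum = 17
  position 4: throw height = 8, running sum = 25
Total sum = 25; balls = sum / n = 25 / 5 = 5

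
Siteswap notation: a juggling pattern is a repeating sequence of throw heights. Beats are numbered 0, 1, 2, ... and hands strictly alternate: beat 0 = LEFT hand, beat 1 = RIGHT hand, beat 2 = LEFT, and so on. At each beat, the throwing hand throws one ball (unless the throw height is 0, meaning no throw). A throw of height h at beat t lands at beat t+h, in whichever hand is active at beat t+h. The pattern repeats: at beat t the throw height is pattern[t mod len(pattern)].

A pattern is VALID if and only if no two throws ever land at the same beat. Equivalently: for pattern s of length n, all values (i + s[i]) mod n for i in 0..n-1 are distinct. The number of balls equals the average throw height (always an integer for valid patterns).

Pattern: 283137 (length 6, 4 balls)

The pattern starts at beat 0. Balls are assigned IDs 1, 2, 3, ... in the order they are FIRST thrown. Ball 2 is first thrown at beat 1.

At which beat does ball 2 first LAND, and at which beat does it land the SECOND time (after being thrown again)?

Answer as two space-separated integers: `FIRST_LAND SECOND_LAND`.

Answer: 9 10

Derivation:
Beat 0 (L): throw ball1 h=2 -> lands@2:L; in-air after throw: [b1@2:L]
Beat 1 (R): throw ball2 h=8 -> lands@9:R; in-air after throw: [b1@2:L b2@9:R]
Beat 2 (L): throw ball1 h=3 -> lands@5:R; in-air after throw: [b1@5:R b2@9:R]
Beat 3 (R): throw ball3 h=1 -> lands@4:L; in-air after throw: [b3@4:L b1@5:R b2@9:R]
Beat 4 (L): throw ball3 h=3 -> lands@7:R; in-air after throw: [b1@5:R b3@7:R b2@9:R]
Beat 5 (R): throw ball1 h=7 -> lands@12:L; in-air after throw: [b3@7:R b2@9:R b1@12:L]
Beat 6 (L): throw ball4 h=2 -> lands@8:L; in-air after throw: [b3@7:R b4@8:L b2@9:R b1@12:L]
Beat 7 (R): throw ball3 h=8 -> lands@15:R; in-air after throw: [b4@8:L b2@9:R b1@12:L b3@15:R]
Beat 8 (L): throw ball4 h=3 -> lands@11:R; in-air after throw: [b2@9:R b4@11:R b1@12:L b3@15:R]
Beat 9 (R): throw ball2 h=1 -> lands@10:L; in-air after throw: [b2@10:L b4@11:R b1@12:L b3@15:R]
Beat 10 (L): throw ball2 h=3 -> lands@13:R; in-air after throw: [b4@11:R b1@12:L b2@13:R b3@15:R]
Ball 2: thrown@1 h=8 -> first land @9; rethrown@9 h=1 -> second land @10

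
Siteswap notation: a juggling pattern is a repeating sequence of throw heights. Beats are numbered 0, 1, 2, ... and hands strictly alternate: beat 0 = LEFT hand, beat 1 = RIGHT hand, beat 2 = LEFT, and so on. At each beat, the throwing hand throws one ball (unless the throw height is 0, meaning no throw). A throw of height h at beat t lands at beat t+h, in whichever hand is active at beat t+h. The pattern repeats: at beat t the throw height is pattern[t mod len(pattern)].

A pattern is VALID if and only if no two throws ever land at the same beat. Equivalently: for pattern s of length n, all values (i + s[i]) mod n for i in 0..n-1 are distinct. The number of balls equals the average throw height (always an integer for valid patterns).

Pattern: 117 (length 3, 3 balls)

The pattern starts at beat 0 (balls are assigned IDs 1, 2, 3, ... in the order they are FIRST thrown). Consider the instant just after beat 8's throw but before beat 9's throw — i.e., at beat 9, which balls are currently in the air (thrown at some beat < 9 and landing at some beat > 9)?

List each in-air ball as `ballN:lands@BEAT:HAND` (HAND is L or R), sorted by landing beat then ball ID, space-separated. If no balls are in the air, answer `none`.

Beat 0 (L): throw ball1 h=1 -> lands@1:R; in-air after throw: [b1@1:R]
Beat 1 (R): throw ball1 h=1 -> lands@2:L; in-air after throw: [b1@2:L]
Beat 2 (L): throw ball1 h=7 -> lands@9:R; in-air after throw: [b1@9:R]
Beat 3 (R): throw ball2 h=1 -> lands@4:L; in-air after throw: [b2@4:L b1@9:R]
Beat 4 (L): throw ball2 h=1 -> lands@5:R; in-air after throw: [b2@5:R b1@9:R]
Beat 5 (R): throw ball2 h=7 -> lands@12:L; in-air after throw: [b1@9:R b2@12:L]
Beat 6 (L): throw ball3 h=1 -> lands@7:R; in-air after throw: [b3@7:R b1@9:R b2@12:L]
Beat 7 (R): throw ball3 h=1 -> lands@8:L; in-air after throw: [b3@8:L b1@9:R b2@12:L]
Beat 8 (L): throw ball3 h=7 -> lands@15:R; in-air after throw: [b1@9:R b2@12:L b3@15:R]
Beat 9 (R): throw ball1 h=1 -> lands@10:L; in-air after throw: [b1@10:L b2@12:L b3@15:R]

Answer: ball2:lands@12:L ball3:lands@15:R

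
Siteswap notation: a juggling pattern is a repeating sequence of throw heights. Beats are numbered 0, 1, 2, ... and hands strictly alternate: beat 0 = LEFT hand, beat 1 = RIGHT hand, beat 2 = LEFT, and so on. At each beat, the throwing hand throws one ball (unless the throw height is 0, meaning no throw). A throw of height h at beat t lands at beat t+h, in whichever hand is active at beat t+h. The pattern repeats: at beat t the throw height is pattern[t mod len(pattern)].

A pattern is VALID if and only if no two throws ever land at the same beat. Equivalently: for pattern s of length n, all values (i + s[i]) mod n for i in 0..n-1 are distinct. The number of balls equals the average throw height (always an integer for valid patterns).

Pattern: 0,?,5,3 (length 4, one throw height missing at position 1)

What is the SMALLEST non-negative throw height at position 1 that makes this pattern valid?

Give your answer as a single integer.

i=0: (0 + 0) mod 4 = 0
i=1: s[i]=? (unknown)
i=2: (2 + 5) mod 4 = 3
i=3: (3 + 3) mod 4 = 2
Known residues: [0, 2, 3]; need a permutation of 0..3, so missing residue r = 1
Need (1 + s) mod 4 = 1; smallest s = (1 - 1) mod 4 = 0

Answer: 0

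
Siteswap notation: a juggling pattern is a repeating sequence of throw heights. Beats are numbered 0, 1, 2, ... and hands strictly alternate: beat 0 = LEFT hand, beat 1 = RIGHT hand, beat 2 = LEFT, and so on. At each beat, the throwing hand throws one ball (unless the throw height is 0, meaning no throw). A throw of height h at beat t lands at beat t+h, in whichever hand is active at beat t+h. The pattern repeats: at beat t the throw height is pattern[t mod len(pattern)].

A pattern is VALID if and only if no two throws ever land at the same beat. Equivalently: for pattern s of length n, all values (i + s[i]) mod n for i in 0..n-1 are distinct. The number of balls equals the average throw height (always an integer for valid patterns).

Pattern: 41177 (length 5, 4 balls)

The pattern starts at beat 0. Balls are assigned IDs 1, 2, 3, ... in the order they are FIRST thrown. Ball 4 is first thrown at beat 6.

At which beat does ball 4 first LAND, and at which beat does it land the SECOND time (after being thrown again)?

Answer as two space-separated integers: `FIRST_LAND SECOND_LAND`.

Answer: 7 8

Derivation:
Beat 0 (L): throw ball1 h=4 -> lands@4:L; in-air after throw: [b1@4:L]
Beat 1 (R): throw ball2 h=1 -> lands@2:L; in-air after throw: [b2@2:L b1@4:L]
Beat 2 (L): throw ball2 h=1 -> lands@3:R; in-air after throw: [b2@3:R b1@4:L]
Beat 3 (R): throw ball2 h=7 -> lands@10:L; in-air after throw: [b1@4:L b2@10:L]
Beat 4 (L): throw ball1 h=7 -> lands@11:R; in-air after throw: [b2@10:L b1@11:R]
Beat 5 (R): throw ball3 h=4 -> lands@9:R; in-air after throw: [b3@9:R b2@10:L b1@11:R]
Beat 6 (L): throw ball4 h=1 -> lands@7:R; in-air after throw: [b4@7:R b3@9:R b2@10:L b1@11:R]
Beat 7 (R): throw ball4 h=1 -> lands@8:L; in-air after throw: [b4@8:L b3@9:R b2@10:L b1@11:R]
Beat 8 (L): throw ball4 h=7 -> lands@15:R; in-air after throw: [b3@9:R b2@10:L b1@11:R b4@15:R]
Ball 4: thrown@6 h=1 -> first land @7; rethrown@7 h=1 -> second land @8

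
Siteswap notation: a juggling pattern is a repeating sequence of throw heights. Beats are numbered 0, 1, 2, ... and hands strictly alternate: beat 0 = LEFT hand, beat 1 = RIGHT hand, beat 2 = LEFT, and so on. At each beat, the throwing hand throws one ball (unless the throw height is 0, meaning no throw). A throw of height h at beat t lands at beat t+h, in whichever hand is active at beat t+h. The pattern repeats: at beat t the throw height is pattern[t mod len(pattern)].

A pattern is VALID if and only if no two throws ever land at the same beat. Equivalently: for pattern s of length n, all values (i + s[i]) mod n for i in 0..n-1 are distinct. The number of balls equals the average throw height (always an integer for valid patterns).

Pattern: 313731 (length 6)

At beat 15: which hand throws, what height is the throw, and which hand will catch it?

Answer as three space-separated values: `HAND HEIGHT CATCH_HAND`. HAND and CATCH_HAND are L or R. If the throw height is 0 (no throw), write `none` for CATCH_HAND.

Beat 15: 15 mod 2 = 1, so hand = R
Throw height = pattern[15 mod 6] = pattern[3] = 7
Lands at beat 15+7=22, 22 mod 2 = 0, so catch hand = L

Answer: R 7 L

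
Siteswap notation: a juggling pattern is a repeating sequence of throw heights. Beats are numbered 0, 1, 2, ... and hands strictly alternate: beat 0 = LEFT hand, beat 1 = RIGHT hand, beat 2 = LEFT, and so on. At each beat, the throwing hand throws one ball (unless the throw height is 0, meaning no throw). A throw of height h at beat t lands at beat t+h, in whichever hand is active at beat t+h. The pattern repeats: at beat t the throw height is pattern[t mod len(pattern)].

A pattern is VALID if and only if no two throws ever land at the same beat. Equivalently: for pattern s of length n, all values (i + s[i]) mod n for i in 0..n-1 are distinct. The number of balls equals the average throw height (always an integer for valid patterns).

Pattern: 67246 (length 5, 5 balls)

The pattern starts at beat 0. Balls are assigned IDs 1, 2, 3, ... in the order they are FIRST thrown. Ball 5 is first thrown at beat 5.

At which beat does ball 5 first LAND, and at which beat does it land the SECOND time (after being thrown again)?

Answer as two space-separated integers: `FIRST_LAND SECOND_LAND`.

Beat 0 (L): throw ball1 h=6 -> lands@6:L; in-air after throw: [b1@6:L]
Beat 1 (R): throw ball2 h=7 -> lands@8:L; in-air after throw: [b1@6:L b2@8:L]
Beat 2 (L): throw ball3 h=2 -> lands@4:L; in-air after throw: [b3@4:L b1@6:L b2@8:L]
Beat 3 (R): throw ball4 h=4 -> lands@7:R; in-air after throw: [b3@4:L b1@6:L b4@7:R b2@8:L]
Beat 4 (L): throw ball3 h=6 -> lands@10:L; in-air after throw: [b1@6:L b4@7:R b2@8:L b3@10:L]
Beat 5 (R): throw ball5 h=6 -> lands@11:R; in-air after throw: [b1@6:L b4@7:R b2@8:L b3@10:L b5@11:R]
Beat 6 (L): throw ball1 h=7 -> lands@13:R; in-air after throw: [b4@7:R b2@8:L b3@10:L b5@11:R b1@13:R]
Beat 7 (R): throw ball4 h=2 -> lands@9:R; in-air after throw: [b2@8:L b4@9:R b3@10:L b5@11:R b1@13:R]
Beat 8 (L): throw ball2 h=4 -> lands@12:L; in-air after throw: [b4@9:R b3@10:L b5@11:R b2@12:L b1@13:R]
Beat 9 (R): throw ball4 h=6 -> lands@15:R; in-air after throw: [b3@10:L b5@11:R b2@12:L b1@13:R b4@15:R]
Beat 10 (L): throw ball3 h=6 -> lands@16:L; in-air after throw: [b5@11:R b2@12:L b1@13:R b4@15:R b3@16:L]
Beat 11 (R): throw ball5 h=7 -> lands@18:L; in-air after throw: [b2@12:L b1@13:R b4@15:R b3@16:L b5@18:L]
Beat 12 (L): throw ball2 h=2 -> lands@14:L; in-air after throw: [b1@13:R b2@14:L b4@15:R b3@16:L b5@18:L]
Beat 13 (R): throw ball1 h=4 -> lands@17:R; in-air after throw: [b2@14:L b4@15:R b3@16:L b1@17:R b5@18:L]
Ball 5: thrown@5 h=6 -> first land @11; rethrown@11 h=7 -> second land @18

Answer: 11 18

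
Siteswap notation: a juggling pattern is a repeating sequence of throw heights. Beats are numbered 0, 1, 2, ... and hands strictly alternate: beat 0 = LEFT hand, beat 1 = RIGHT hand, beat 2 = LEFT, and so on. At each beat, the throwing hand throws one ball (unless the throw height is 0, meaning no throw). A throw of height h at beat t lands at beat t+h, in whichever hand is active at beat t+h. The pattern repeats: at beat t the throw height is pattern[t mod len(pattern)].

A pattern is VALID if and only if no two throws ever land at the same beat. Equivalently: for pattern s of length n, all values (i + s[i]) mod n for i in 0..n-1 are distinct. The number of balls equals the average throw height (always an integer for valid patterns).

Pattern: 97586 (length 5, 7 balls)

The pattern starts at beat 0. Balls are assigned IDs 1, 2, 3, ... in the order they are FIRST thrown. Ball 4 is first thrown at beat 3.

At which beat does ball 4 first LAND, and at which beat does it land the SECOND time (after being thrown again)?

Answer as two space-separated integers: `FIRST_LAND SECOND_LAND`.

Beat 0 (L): throw ball1 h=9 -> lands@9:R; in-air after throw: [b1@9:R]
Beat 1 (R): throw ball2 h=7 -> lands@8:L; in-air after throw: [b2@8:L b1@9:R]
Beat 2 (L): throw ball3 h=5 -> lands@7:R; in-air after throw: [b3@7:R b2@8:L b1@9:R]
Beat 3 (R): throw ball4 h=8 -> lands@11:R; in-air after throw: [b3@7:R b2@8:L b1@9:R b4@11:R]
Beat 4 (L): throw ball5 h=6 -> lands@10:L; in-air after throw: [b3@7:R b2@8:L b1@9:R b5@10:L b4@11:R]
Beat 5 (R): throw ball6 h=9 -> lands@14:L; in-air after throw: [b3@7:R b2@8:L b1@9:R b5@10:L b4@11:R b6@14:L]
Beat 6 (L): throw ball7 h=7 -> lands@13:R; in-air after throw: [b3@7:R b2@8:L b1@9:R b5@10:L b4@11:R b7@13:R b6@14:L]
Beat 7 (R): throw ball3 h=5 -> lands@12:L; in-air after throw: [b2@8:L b1@9:R b5@10:L b4@11:R b3@12:L b7@13:R b6@14:L]
Beat 8 (L): throw ball2 h=8 -> lands@16:L; in-air after throw: [b1@9:R b5@10:L b4@11:R b3@12:L b7@13:R b6@14:L b2@16:L]
Beat 9 (R): throw ball1 h=6 -> lands@15:R; in-air after throw: [b5@10:L b4@11:R b3@12:L b7@13:R b6@14:L b1@15:R b2@16:L]
Beat 10 (L): throw ball5 h=9 -> lands@19:R; in-air after throw: [b4@11:R b3@12:L b7@13:R b6@14:L b1@15:R b2@16:L b5@19:R]
Beat 11 (R): throw ball4 h=7 -> lands@18:L; in-air after throw: [b3@12:L b7@13:R b6@14:L b1@15:R b2@16:L b4@18:L b5@19:R]
Ball 4: thrown@3 h=8 -> first land @11; rethrown@11 h=7 -> second land @18

Answer: 11 18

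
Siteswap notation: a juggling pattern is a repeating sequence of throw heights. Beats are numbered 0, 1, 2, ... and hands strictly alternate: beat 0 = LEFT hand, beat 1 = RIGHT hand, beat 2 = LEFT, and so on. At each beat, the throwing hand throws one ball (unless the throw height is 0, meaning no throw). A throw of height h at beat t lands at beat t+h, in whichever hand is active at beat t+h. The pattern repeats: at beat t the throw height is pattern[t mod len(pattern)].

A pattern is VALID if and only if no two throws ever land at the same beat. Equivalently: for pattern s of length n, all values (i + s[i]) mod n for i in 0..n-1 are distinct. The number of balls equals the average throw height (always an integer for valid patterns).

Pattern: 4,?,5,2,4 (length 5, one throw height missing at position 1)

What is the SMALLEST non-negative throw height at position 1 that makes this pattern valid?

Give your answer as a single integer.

i=0: (0 + 4) mod 5 = 4
i=1: s[i]=? (unknown)
i=2: (2 + 5) mod 5 = 2
i=3: (3 + 2) mod 5 = 0
i=4: (4 + 4) mod 5 = 3
Known residues: [0, 2, 3, 4]; need a permutation of 0..4, so missing residue r = 1
Need (1 + s) mod 5 = 1; smallest s = (1 - 1) mod 5 = 0

Answer: 0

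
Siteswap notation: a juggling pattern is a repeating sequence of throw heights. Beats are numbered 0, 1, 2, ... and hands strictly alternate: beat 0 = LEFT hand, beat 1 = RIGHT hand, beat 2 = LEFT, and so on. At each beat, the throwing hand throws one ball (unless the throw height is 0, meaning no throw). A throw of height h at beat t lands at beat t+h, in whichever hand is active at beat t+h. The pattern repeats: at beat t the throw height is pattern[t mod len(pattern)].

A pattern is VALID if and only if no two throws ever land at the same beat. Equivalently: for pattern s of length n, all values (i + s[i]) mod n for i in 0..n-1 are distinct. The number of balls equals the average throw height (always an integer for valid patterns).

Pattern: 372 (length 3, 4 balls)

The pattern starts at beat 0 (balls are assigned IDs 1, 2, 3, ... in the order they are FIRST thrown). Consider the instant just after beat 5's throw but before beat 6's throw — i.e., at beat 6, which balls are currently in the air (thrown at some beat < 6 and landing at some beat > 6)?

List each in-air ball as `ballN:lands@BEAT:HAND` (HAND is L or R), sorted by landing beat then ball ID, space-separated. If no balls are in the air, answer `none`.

Beat 0 (L): throw ball1 h=3 -> lands@3:R; in-air after throw: [b1@3:R]
Beat 1 (R): throw ball2 h=7 -> lands@8:L; in-air after throw: [b1@3:R b2@8:L]
Beat 2 (L): throw ball3 h=2 -> lands@4:L; in-air after throw: [b1@3:R b3@4:L b2@8:L]
Beat 3 (R): throw ball1 h=3 -> lands@6:L; in-air after throw: [b3@4:L b1@6:L b2@8:L]
Beat 4 (L): throw ball3 h=7 -> lands@11:R; in-air after throw: [b1@6:L b2@8:L b3@11:R]
Beat 5 (R): throw ball4 h=2 -> lands@7:R; in-air after throw: [b1@6:L b4@7:R b2@8:L b3@11:R]
Beat 6 (L): throw ball1 h=3 -> lands@9:R; in-air after throw: [b4@7:R b2@8:L b1@9:R b3@11:R]

Answer: ball4:lands@7:R ball2:lands@8:L ball3:lands@11:R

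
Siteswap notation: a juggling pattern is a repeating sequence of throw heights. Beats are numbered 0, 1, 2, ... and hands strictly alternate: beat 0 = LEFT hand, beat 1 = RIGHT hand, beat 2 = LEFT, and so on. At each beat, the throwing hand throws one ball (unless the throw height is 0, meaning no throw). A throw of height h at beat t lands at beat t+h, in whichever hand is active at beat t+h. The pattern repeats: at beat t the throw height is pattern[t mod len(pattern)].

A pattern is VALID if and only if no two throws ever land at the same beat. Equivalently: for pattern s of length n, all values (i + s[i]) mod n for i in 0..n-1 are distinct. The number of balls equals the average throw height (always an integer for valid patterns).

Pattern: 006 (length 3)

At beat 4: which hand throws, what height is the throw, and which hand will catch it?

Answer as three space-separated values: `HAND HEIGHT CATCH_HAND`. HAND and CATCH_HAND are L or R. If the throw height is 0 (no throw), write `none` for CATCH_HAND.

Beat 4: 4 mod 2 = 0, so hand = L
Throw height = pattern[4 mod 3] = pattern[1] = 0

Answer: L 0 none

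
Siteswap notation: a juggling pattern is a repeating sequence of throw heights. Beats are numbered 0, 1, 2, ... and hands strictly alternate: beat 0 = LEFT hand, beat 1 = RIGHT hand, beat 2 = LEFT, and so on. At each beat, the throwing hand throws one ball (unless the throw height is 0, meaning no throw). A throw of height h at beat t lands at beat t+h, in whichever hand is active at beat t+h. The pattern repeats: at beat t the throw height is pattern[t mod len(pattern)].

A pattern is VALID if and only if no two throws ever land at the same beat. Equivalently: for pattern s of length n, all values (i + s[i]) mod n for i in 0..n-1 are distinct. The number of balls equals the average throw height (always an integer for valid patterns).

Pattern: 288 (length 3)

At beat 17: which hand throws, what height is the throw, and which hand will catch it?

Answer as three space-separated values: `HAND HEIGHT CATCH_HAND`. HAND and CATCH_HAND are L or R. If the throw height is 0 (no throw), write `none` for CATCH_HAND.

Answer: R 8 R

Derivation:
Beat 17: 17 mod 2 = 1, so hand = R
Throw height = pattern[17 mod 3] = pattern[2] = 8
Lands at beat 17+8=25, 25 mod 2 = 1, so catch hand = R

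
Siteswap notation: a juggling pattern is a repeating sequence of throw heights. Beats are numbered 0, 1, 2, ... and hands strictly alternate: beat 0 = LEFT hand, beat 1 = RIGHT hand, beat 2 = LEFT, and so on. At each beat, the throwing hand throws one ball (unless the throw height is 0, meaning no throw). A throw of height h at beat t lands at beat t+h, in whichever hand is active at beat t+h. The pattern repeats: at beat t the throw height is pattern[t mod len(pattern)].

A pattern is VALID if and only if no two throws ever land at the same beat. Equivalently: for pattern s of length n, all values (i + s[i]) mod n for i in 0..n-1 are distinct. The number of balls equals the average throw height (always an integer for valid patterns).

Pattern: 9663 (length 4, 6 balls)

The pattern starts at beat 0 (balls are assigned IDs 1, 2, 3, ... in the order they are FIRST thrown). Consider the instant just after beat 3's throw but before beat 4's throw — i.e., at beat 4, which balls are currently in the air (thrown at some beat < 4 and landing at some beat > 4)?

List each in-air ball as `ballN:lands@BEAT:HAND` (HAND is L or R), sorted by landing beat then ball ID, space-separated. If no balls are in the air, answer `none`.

Beat 0 (L): throw ball1 h=9 -> lands@9:R; in-air after throw: [b1@9:R]
Beat 1 (R): throw ball2 h=6 -> lands@7:R; in-air after throw: [b2@7:R b1@9:R]
Beat 2 (L): throw ball3 h=6 -> lands@8:L; in-air after throw: [b2@7:R b3@8:L b1@9:R]
Beat 3 (R): throw ball4 h=3 -> lands@6:L; in-air after throw: [b4@6:L b2@7:R b3@8:L b1@9:R]
Beat 4 (L): throw ball5 h=9 -> lands@13:R; in-air after throw: [b4@6:L b2@7:R b3@8:L b1@9:R b5@13:R]

Answer: ball4:lands@6:L ball2:lands@7:R ball3:lands@8:L ball1:lands@9:R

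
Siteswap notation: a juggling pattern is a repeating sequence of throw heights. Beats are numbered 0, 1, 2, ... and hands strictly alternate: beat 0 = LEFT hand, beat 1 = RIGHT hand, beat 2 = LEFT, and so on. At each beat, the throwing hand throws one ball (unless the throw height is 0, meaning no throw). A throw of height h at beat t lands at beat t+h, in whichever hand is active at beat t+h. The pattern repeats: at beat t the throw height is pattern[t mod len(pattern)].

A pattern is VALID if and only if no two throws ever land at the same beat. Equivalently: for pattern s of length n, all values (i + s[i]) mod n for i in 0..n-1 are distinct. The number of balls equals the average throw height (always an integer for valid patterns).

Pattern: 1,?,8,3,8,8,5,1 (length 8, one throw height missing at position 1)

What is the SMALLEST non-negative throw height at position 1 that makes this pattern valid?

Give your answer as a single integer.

Answer: 6

Derivation:
i=0: (0 + 1) mod 8 = 1
i=1: s[i]=? (unknown)
i=2: (2 + 8) mod 8 = 2
i=3: (3 + 3) mod 8 = 6
i=4: (4 + 8) mod 8 = 4
i=5: (5 + 8) mod 8 = 5
i=6: (6 + 5) mod 8 = 3
i=7: (7 + 1) mod 8 = 0
Known residues: [0, 1, 2, 3, 4, 5, 6]; need a permutation of 0..7, so missing residue r = 7
Need (1 + s) mod 8 = 7; smallest s = (7 - 1) mod 8 = 6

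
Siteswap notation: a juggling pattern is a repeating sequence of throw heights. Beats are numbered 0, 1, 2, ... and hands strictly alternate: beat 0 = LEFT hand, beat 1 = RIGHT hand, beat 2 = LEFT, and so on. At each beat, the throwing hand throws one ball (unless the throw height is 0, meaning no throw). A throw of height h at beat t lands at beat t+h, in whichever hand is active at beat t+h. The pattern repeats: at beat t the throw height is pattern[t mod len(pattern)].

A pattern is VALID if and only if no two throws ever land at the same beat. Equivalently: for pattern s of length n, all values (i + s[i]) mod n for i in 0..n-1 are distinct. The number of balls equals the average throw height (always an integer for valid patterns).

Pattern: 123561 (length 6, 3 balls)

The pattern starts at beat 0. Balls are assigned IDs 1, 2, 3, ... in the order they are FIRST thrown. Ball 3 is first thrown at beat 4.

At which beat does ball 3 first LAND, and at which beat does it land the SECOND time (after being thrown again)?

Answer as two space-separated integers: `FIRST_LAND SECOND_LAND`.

Answer: 10 16

Derivation:
Beat 0 (L): throw ball1 h=1 -> lands@1:R; in-air after throw: [b1@1:R]
Beat 1 (R): throw ball1 h=2 -> lands@3:R; in-air after throw: [b1@3:R]
Beat 2 (L): throw ball2 h=3 -> lands@5:R; in-air after throw: [b1@3:R b2@5:R]
Beat 3 (R): throw ball1 h=5 -> lands@8:L; in-air after throw: [b2@5:R b1@8:L]
Beat 4 (L): throw ball3 h=6 -> lands@10:L; in-air after throw: [b2@5:R b1@8:L b3@10:L]
Beat 5 (R): throw ball2 h=1 -> lands@6:L; in-air after throw: [b2@6:L b1@8:L b3@10:L]
Beat 6 (L): throw ball2 h=1 -> lands@7:R; in-air after throw: [b2@7:R b1@8:L b3@10:L]
Beat 7 (R): throw ball2 h=2 -> lands@9:R; in-air after throw: [b1@8:L b2@9:R b3@10:L]
Beat 8 (L): throw ball1 h=3 -> lands@11:R; in-air after throw: [b2@9:R b3@10:L b1@11:R]
Beat 9 (R): throw ball2 h=5 -> lands@14:L; in-air after throw: [b3@10:L b1@11:R b2@14:L]
Beat 10 (L): throw ball3 h=6 -> lands@16:L; in-air after throw: [b1@11:R b2@14:L b3@16:L]
Beat 11 (R): throw ball1 h=1 -> lands@12:L; in-air after throw: [b1@12:L b2@14:L b3@16:L]
Beat 12 (L): throw ball1 h=1 -> lands@13:R; in-air after throw: [b1@13:R b2@14:L b3@16:L]
Beat 13 (R): throw ball1 h=2 -> lands@15:R; in-air after throw: [b2@14:L b1@15:R b3@16:L]
Beat 14 (L): throw ball2 h=3 -> lands@17:R; in-air after throw: [b1@15:R b3@16:L b2@17:R]
Beat 15 (R): throw ball1 h=5 -> lands@20:L; in-air after throw: [b3@16:L b2@17:R b1@20:L]
Beat 16 (L): throw ball3 h=6 -> lands@22:L; in-air after throw: [b2@17:R b1@20:L b3@22:L]
Ball 3: thrown@4 h=6 -> first land @10; rethrown@10 h=6 -> second land @16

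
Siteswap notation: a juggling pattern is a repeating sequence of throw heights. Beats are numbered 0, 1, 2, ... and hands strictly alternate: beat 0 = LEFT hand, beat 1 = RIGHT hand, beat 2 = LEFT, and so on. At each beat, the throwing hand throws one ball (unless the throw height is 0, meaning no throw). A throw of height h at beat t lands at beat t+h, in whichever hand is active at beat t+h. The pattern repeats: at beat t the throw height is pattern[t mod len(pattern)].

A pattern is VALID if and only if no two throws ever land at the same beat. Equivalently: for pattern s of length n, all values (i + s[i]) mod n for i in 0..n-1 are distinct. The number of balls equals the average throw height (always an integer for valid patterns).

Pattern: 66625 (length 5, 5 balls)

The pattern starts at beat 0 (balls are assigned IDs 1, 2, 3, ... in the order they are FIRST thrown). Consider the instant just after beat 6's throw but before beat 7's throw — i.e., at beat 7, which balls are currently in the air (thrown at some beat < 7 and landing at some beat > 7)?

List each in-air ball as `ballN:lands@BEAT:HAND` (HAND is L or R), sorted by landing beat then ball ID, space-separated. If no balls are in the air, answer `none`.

Beat 0 (L): throw ball1 h=6 -> lands@6:L; in-air after throw: [b1@6:L]
Beat 1 (R): throw ball2 h=6 -> lands@7:R; in-air after throw: [b1@6:L b2@7:R]
Beat 2 (L): throw ball3 h=6 -> lands@8:L; in-air after throw: [b1@6:L b2@7:R b3@8:L]
Beat 3 (R): throw ball4 h=2 -> lands@5:R; in-air after throw: [b4@5:R b1@6:L b2@7:R b3@8:L]
Beat 4 (L): throw ball5 h=5 -> lands@9:R; in-air after throw: [b4@5:R b1@6:L b2@7:R b3@8:L b5@9:R]
Beat 5 (R): throw ball4 h=6 -> lands@11:R; in-air after throw: [b1@6:L b2@7:R b3@8:L b5@9:R b4@11:R]
Beat 6 (L): throw ball1 h=6 -> lands@12:L; in-air after throw: [b2@7:R b3@8:L b5@9:R b4@11:R b1@12:L]
Beat 7 (R): throw ball2 h=6 -> lands@13:R; in-air after throw: [b3@8:L b5@9:R b4@11:R b1@12:L b2@13:R]

Answer: ball3:lands@8:L ball5:lands@9:R ball4:lands@11:R ball1:lands@12:L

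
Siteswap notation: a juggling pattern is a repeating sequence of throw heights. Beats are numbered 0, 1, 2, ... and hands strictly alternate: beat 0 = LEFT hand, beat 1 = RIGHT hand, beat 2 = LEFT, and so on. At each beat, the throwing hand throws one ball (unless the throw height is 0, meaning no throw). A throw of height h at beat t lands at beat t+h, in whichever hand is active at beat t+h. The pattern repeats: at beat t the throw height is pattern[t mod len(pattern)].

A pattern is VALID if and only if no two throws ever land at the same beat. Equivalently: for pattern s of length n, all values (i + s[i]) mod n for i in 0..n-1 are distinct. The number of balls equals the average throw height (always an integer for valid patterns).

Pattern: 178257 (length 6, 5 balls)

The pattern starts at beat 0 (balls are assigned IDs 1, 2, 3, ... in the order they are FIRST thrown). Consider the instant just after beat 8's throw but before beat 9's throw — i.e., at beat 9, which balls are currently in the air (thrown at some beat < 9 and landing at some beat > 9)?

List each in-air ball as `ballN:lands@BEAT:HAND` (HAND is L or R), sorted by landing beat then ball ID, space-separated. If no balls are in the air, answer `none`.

Answer: ball2:lands@10:L ball3:lands@12:L ball5:lands@14:L ball1:lands@16:L

Derivation:
Beat 0 (L): throw ball1 h=1 -> lands@1:R; in-air after throw: [b1@1:R]
Beat 1 (R): throw ball1 h=7 -> lands@8:L; in-air after throw: [b1@8:L]
Beat 2 (L): throw ball2 h=8 -> lands@10:L; in-air after throw: [b1@8:L b2@10:L]
Beat 3 (R): throw ball3 h=2 -> lands@5:R; in-air after throw: [b3@5:R b1@8:L b2@10:L]
Beat 4 (L): throw ball4 h=5 -> lands@9:R; in-air after throw: [b3@5:R b1@8:L b4@9:R b2@10:L]
Beat 5 (R): throw ball3 h=7 -> lands@12:L; in-air after throw: [b1@8:L b4@9:R b2@10:L b3@12:L]
Beat 6 (L): throw ball5 h=1 -> lands@7:R; in-air after throw: [b5@7:R b1@8:L b4@9:R b2@10:L b3@12:L]
Beat 7 (R): throw ball5 h=7 -> lands@14:L; in-air after throw: [b1@8:L b4@9:R b2@10:L b3@12:L b5@14:L]
Beat 8 (L): throw ball1 h=8 -> lands@16:L; in-air after throw: [b4@9:R b2@10:L b3@12:L b5@14:L b1@16:L]
Beat 9 (R): throw ball4 h=2 -> lands@11:R; in-air after throw: [b2@10:L b4@11:R b3@12:L b5@14:L b1@16:L]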